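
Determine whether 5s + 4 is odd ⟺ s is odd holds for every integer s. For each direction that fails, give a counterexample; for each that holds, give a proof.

(⇒) Suppose 5s + 4 is odd. Since 5 is odd, 5s and s have the same parity, so 5s + 4 ≡ s + 4 (mod 2). As 4 is even, 5s + 4 is odd exactly when s is odd. Thus s is odd.

(⇐) Conversely, suppose s is odd; write s = 2j + 1. Then 5s + 4 = 5·(2j + 1) + 4 = 2·5j + 9, which is odd.

Equivalent; both directions hold.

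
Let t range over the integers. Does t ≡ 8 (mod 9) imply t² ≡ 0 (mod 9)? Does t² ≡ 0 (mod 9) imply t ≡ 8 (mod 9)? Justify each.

[⇒] This fails: take t = 8. Then 8 ≡ 8 (mod 9), but 8² = 64 ≡ 1 (mod 9), not 0.

[⇐] This fails: take t = 0. Then 0² = 0 ≡ 0 (mod 9), yet 0 ≡ 0 (mod 9), not 8.

(⇒) fails and (⇐) fails.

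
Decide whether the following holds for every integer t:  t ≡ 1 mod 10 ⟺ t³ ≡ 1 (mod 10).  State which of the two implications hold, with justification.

Both directions hold.

[⇐] For the converse, argue contrapositively. If t ≢ 1 (mod 10), then t is congruent to one of 0, 2, 3, 4, 5, 6, 7, 8, 9 modulo 10, and these give t³ ≡ 0, 8, 7, 4, 5, 6, 3, 2, 9 respectively — never 1.

[⇒] Suppose t ≡ 1 mod 10. Write t = 10j + 1. Then (10j + 1)³ = 1000j³ + 300j² + 30j + 1 = 10(100j³ + 30j² + 3j) + 1, so t³ ≡ 1 (mod 10).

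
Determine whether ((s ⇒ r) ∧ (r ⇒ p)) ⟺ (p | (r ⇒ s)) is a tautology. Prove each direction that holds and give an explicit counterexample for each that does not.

Only the forward direction holds.

Forward direction. Assume the antecedent. If r is true, the antecedent forces (r = T, s = F, p = T) or (r = T, s = T, p = T), and p | (r ⇒ s) holds there. If r is false, p | (r ⇒ s) reduces to true regardless of the other variables. Either way p | (r ⇒ s) holds.

Converse. This fails. Under r = F, s = T, p = F, the left side is false but the right side is true.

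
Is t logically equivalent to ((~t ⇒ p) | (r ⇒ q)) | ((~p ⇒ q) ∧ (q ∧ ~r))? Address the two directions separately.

[⇒] Assume the antecedent. If t is true, the consequent reduces to true regardless of the other variables. If t is false, the antecedent cannot hold. Either way the consequent holds.

[⇐] This fails. Under q = F, p = F, r = F, t = F, the left side is false but the right side is true.

Only the forward direction holds.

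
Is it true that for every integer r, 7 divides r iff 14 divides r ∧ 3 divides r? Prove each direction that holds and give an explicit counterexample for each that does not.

(⟹) This fails: take r = 7. Certainly 7 ∣ 7, but 14 ∤ 7.

(⟸) Suppose 14 ∣ r and 3 ∣ r. Any common multiple of 14 and 3 is a multiple of their lcm; here gcd(14, 3) = 1, so lcm(14, 3) = 14·3 = 42, so 42 ∣ r. Since 7 ∣ 42, it follows that 7 ∣ r.

Only the converse holds.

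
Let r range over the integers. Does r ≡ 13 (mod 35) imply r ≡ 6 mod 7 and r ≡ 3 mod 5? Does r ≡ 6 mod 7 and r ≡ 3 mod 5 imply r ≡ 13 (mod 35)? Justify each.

[⇒] Suppose r ≡ 13 (mod 35); write r = 35j + 13. Since 7 ∣ 35, reducing mod 7 gives r ≡ 13 ≡ 6 (mod 7); since 5 ∣ 35, reducing mod 5 gives r ≡ 13 ≡ 3 (mod 5).

[⇐] Conversely, if r ≡ 6 (mod 7) and r ≡ 3 (mod 5), then by the Chinese remainder theorem r ≡ 13 (mod 35). This is exactly r ≡ 13 (mod 35).

The biconditional holds.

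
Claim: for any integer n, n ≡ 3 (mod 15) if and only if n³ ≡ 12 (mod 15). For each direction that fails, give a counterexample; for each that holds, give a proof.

Both directions hold; the statement is true.

[⇒] Suppose n ≡ 3 (mod 15). Write n = 15j + 3. Then (15j + 3)³ = 3375j³ + 2025j² + 405j + 27 = 15(225j³ + 135j² + 27j + 1) + 12, so n³ ≡ 12 (mod 15).

[⇐] Conversely, suppose n³ ≡ 12 (mod 15). The only residue r in {0, …, 14} with r³ ≡ 12 (mod 15) is r = 3, so n ≡ 3 (mod 15).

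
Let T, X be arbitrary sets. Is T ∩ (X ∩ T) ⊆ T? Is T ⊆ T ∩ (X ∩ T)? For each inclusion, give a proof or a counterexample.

(⊆) holds; (⊇) fails.

(⊆) Let x ∈ T ∩ (X ∩ T). Then x ∈ T ∩ X, from which x ∈ T.

(⊇) This inclusion fails. Take T = {1}, X = ∅; then 1 ∈ T but 1 ∉ T ∩ (X ∩ T).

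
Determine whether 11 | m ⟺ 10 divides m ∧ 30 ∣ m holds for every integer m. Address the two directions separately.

(⇒) fails and (⇐) fails.

(⇒) This fails: take m = 11. Certainly 11 ∣ 11, but 10 ∤ 11.

(⇐) This fails: take m = 30. Both 10 ∣ 30 and 30 ∣ 30, yet 30 is not a multiple of 11 (since 30 = 2·11 + 8), so 11 ∤ 30.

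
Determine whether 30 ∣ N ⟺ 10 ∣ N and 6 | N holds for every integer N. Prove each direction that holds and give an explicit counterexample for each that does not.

Forward direction. If 30 ∣ N, write N = 30q. Since 30 = 3·10, N = 10·(3q), so 10 ∣ N; and since 30 = 5·6, N = 6·(5q), so 6 ∣ N.

Converse. Suppose 10 ∣ N and 6 ∣ N. Any common multiple of 10 and 6 is a multiple of their lcm; here lcm(10, 6) = 10·6/gcd(10, 6) = 60/2 = 30, so 30 ∣ N.

Both directions hold; the statement is true.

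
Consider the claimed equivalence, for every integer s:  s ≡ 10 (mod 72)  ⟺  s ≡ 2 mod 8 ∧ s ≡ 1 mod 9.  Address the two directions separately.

(⟹) Suppose s ≡ 10 (mod 72); write s = 72j + 10. Since 8 ∣ 72, reducing mod 8 gives s ≡ 10 ≡ 2 (mod 8); since 9 ∣ 72, reducing mod 9 gives s ≡ 10 ≡ 1 (mod 9).

(⟸) Conversely, if s ≡ 2 (mod 8) and s ≡ 1 (mod 9), then by the Chinese remainder theorem s ≡ 10 (mod 72). This is exactly s ≡ 10 (mod 72).

Equivalent; both directions hold.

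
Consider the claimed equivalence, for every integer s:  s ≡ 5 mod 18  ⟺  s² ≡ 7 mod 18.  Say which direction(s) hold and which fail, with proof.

(⇒) Suppose s ≡ 5 mod 18. Write s = 18j + 5. Then (18j + 5)² = 324j² + 180j + 25 = 18(18j² + 10j + 1) + 7, so s² ≡ 7 (mod 18).

(⇐) This fails: take s = 13. Then 13² = 169 ≡ 7 (mod 18), yet 13 ≡ 13 (mod 18), not 5.

Not equivalent: only (⇒) holds.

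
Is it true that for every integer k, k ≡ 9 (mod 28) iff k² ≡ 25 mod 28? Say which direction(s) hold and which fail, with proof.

Only the forward direction holds.

[⇒] Suppose k ≡ 9 (mod 28). Write k = 28j + 9. Then (28j + 9)² = 784j² + 504j + 81 = 28(28j² + 18j + 2) + 25, so k² ≡ 25 (mod 28).

[⇐] This fails: take k = 5. Then 5² = 25 ≡ 25 (mod 28), yet 5 ≡ 5 (mod 28), not 9.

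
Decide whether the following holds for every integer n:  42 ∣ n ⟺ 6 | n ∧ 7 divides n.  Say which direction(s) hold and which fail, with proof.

Forward direction. If 42 ∣ n, write n = 42q. Since 42 = 7·6, n = 6·(7q), so 6 ∣ n; and since 42 = 6·7, n = 7·(6q), so 7 ∣ n.

Converse. Suppose 6 ∣ n and 7 ∣ n. Any common multiple of 6 and 7 is a multiple of their lcm; here gcd(6, 7) = 1, so lcm(6, 7) = 6·7 = 42, so 42 ∣ n.

Both directions hold; the statement is true.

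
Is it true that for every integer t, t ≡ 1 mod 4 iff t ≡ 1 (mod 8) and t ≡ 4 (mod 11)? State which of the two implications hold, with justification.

Converse. If t ≡ 1 (mod 8) and t ≡ 4 (mod 11), then by the Chinese remainder theorem t ≡ 81 (mod 88). Since 81 ≡ 1 (mod 4) and 4 ∣ 88, we get t ≡ 1 (mod 4).

Forward direction. This fails: t = 1 gives 1 ≡ 1 (mod 4) but 1 ≡ 1 (mod 11), so the conjunction on the right does not hold.

The forward direction fails; the converse holds.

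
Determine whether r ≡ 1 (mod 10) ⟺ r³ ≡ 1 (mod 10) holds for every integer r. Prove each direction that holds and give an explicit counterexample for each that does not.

(⇐) Suppose r³ ≡ 1 (mod 10). The only residue r in {0, …, 9} with r³ ≡ 1 (mod 10) is r = 1, so r ≡ 1 (mod 10).

(⇒) Suppose r ≡ 1 (mod 10). Write r = 10j + 1. Then (10j + 1)³ = 1000j³ + 300j² + 30j + 1 = 10(100j³ + 30j² + 3j) + 1, so r³ ≡ 1 (mod 10).

Both directions hold; the statement is true.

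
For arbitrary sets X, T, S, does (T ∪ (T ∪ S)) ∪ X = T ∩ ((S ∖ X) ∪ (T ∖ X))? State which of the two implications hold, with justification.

The sets are not equal: only the reverse inclusion holds.

Forward inclusion. This inclusion fails. Take X = {1}, T = ∅, S = ∅; then 1 ∈ (T ∪ (T ∪ S)) ∪ X but 1 ∉ T ∩ ((S ∖ X) ∪ (T ∖ X)).

Reverse inclusion. Let x ∈ T ∩ ((S ∖ X) ∪ (T ∖ X)). Then either x ∈ T and x ∉ X, S; or x ∈ T ∩ S and x ∉ X. In each case x ∈ (T ∪ (T ∪ S)) ∪ X, so T ∩ ((S ∖ X) ∪ (T ∖ X)) ⊆ (T ∪ (T ∪ S)) ∪ X.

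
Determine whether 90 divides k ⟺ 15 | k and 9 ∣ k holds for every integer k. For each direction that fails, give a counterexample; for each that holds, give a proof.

Only the forward implication holds.

(⟹) If 90 ∣ k, write k = 90q. Since 90 = 6·15, k = 15·(6q), so 15 ∣ k; and since 90 = 10·9, k = 9·(10q), so 9 ∣ k.

(⟸) This fails: take k = 45. Both 15 ∣ 45 and 9 ∣ 45, yet 45 is not a multiple of 90 (since 45 = 0·90 + 45), so 90 ∤ 45.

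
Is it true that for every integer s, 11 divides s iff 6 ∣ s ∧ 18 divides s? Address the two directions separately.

(⇒) fails and (⇐) fails.

Forward direction. This fails: take s = 11. Certainly 11 ∣ 11, but 6 ∤ 11.

Converse. This fails: take s = 18. Both 6 ∣ 18 and 18 ∣ 18, yet 18 is not a multiple of 11 (since 18 = 1·11 + 7), so 11 ∤ 18.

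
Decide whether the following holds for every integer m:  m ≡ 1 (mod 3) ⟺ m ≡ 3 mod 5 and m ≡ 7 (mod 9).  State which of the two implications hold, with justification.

Converse. If m ≡ 3 (mod 5) and m ≡ 7 (mod 9), then by the Chinese remainder theorem m ≡ 43 (mod 45). Since 43 ≡ 1 (mod 3) and 3 ∣ 45, we get m ≡ 1 (mod 3).

Forward direction. This fails: m = 1 gives 1 ≡ 1 (mod 3) but 1 ≡ 1 (mod 5), so the conjunction on the right does not hold.

(⇒) fails; (⇐) holds.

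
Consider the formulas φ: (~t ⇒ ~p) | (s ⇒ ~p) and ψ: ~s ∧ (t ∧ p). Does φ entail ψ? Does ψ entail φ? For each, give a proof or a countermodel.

Not equivalent: only (⇐) holds.

[⇒] This fails. Under t = F, p = F, s = F, the left side is true but the right side is false.

[⇐] Assume the antecedent. If t is true, (~t ⇒ ~p) | (s ⇒ ~p) reduces to true regardless of the other variables. If t is false, the antecedent cannot hold. Either way (~t ⇒ ~p) | (s ⇒ ~p) holds.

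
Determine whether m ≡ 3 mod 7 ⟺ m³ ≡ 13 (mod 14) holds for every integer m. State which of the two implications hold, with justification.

Forward direction. This fails: take m = 10. Then 10 ≡ 3 (mod 7), but 10³ = 1000 ≡ 6 (mod 14), not 13.

Converse. This fails: take m = 5. Then 5³ = 125 ≡ 13 (mod 14), yet 5 ≡ 5 (mod 7), not 3.

(⇒) fails and (⇐) fails.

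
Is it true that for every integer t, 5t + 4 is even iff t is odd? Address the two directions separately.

(→) This fails: t = 2 gives 5t + 4 = 14, which is even, but 2 is even, not odd.

(←) This also fails: t = 1 is odd, but 5t + 4 = 9 is odd, not even.

Both directions fail.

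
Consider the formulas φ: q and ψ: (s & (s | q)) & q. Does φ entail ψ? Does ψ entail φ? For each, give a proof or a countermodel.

Only the converse holds.

(⟸) Assume the antecedent. If s is true, the antecedent forces (s = T, q = T), and q holds there. If s is false, the antecedent cannot hold. Either way q holds.

(⟹) This fails. Under s = F, q = T, the left side is true but the right side is false.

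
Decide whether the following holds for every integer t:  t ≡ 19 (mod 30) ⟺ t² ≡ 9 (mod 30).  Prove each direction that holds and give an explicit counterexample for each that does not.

Forward direction. This fails: take t = 19. Then 19 ≡ 19 (mod 30), but 19² = 361 ≡ 1 (mod 30), not 9.

Converse. This fails: take t = 3. Then 3² = 9 ≡ 9 (mod 30), yet 3 ≡ 3 (mod 30), not 19.

Neither implication holds.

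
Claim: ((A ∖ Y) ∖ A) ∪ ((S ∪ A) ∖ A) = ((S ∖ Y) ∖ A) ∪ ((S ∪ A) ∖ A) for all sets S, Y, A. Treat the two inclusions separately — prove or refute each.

The two sets are equal.

(⊆) Let x ∈ ((A ∖ Y) ∖ A) ∪ ((S ∪ A) ∖ A). Then either x ∈ S and x ∉ Y, A; or x ∈ S ∩ Y and x ∉ A. In each case x ∈ ((S ∖ Y) ∖ A) ∪ ((S ∪ A) ∖ A), so ((A ∖ Y) ∖ A) ∪ ((S ∪ A) ∖ A) ⊆ ((S ∖ Y) ∖ A) ∪ ((S ∪ A) ∖ A).

(⊇) Let x ∈ ((S ∖ Y) ∖ A) ∪ ((S ∪ A) ∖ A). Then either x ∈ S and x ∉ Y, A; or x ∈ S ∩ Y and x ∉ A. In each case x ∈ ((A ∖ Y) ∖ A) ∪ ((S ∪ A) ∖ A), so ((S ∖ Y) ∖ A) ∪ ((S ∪ A) ∖ A) ⊆ ((A ∖ Y) ∖ A) ∪ ((S ∪ A) ∖ A).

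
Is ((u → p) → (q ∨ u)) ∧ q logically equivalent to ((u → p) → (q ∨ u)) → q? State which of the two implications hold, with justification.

(⟸) This fails. Under q = F, u = F, p = F, the left side is false but the right side is true.

(⟹) Assume the antecedent. If q is true, ((u → p) → (q ∨ u)) → q reduces to true regardless of the other variables. If q is false, the antecedent cannot hold. Either way ((u → p) → (q ∨ u)) → q holds.

Only the forward implication holds.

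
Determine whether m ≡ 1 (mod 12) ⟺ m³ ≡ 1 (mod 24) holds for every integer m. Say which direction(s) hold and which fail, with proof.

Not equivalent: only (⇐) holds.

(⟹) This fails: take m = 13. Then 13 ≡ 1 (mod 12), but 13³ = 2197 ≡ 13 (mod 24), not 1.

(⟸) Conversely, the residues r modulo 24 with r³ ≡ 1 (mod 24) are exactly {1}, and each is ≡ 1 (mod 12).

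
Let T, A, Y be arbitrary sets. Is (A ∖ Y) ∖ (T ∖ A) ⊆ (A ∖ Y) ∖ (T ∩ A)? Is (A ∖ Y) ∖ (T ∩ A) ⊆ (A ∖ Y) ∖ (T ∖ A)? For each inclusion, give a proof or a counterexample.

Forward inclusion. This inclusion fails. Take T = {1}, A = {1}, Y = ∅; then 1 ∈ (A ∖ Y) ∖ (T ∖ A) but 1 ∉ (A ∖ Y) ∖ (T ∩ A).

Reverse inclusion. Let x ∈ (A ∖ Y) ∖ (T ∩ A). Then x ∈ A and x ∉ T, Y, from which x ∈ (A ∖ Y) ∖ (T ∖ A).

Only the reverse inclusion holds.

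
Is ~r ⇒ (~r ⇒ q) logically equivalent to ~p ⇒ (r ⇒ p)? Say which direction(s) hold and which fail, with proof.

Neither direction holds.

Forward direction. This fails. Under q = F, r = T, p = F, the left side is true but the right side is false.

Converse. This fails. Under q = F, r = F, p = F, the left side is false but the right side is true.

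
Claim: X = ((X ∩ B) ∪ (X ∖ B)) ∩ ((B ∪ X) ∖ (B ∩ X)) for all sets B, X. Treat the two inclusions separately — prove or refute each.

The sets are not equal: only the reverse inclusion holds.

(⟹) This inclusion fails. Take B = {1}, X = {1}; then 1 ∈ X but 1 ∉ ((X ∩ B) ∪ (X ∖ B)) ∩ ((B ∪ X) ∖ (B ∩ X)).

(⟸) Let x ∈ ((X ∩ B) ∪ (X ∖ B)) ∩ ((B ∪ X) ∖ (B ∩ X)). Then x ∈ X and x ∉ B, from which x ∈ X.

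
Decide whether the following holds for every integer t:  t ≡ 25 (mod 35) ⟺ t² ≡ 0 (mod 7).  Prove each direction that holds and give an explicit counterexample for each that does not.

(⇒) fails and (⇐) fails.

(⟹) This fails: take t = 25. Then 25 ≡ 25 (mod 35), but 25² = 625 ≡ 2 (mod 7), not 0.

(⟸) This fails: take t = 0. Then 0² = 0 ≡ 0 (mod 7), yet 0 ≡ 0 (mod 35), not 25.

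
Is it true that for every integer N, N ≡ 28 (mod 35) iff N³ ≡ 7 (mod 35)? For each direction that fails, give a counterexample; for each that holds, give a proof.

[⇒] Suppose N ≡ 28 (mod 35). Write N = 35j + 28. Then (35j + 28)³ = 42875j³ + 102900j² + 82320j + 21952 = 35(1225j³ + 2940j² + 2352j + 627) + 7, so N³ ≡ 7 (mod 35).

[⇐] Conversely, suppose N³ ≡ 7 (mod 35). The only residue r in {0, …, 34} with r³ ≡ 7 (mod 35) is r = 28, so N ≡ 28 (mod 35).

Both directions hold; the statement is true.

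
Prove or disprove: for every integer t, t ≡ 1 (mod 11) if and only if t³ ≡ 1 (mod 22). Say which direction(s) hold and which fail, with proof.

(⇒) fails; (⇐) holds.

(⟸) The residues r modulo 22 with r³ ≡ 1 (mod 22) are exactly {1}, and each is ≡ 1 (mod 11).

(⟹) This fails: take t = 12. Then 12 ≡ 1 (mod 11), but 12³ = 1728 ≡ 12 (mod 22), not 1.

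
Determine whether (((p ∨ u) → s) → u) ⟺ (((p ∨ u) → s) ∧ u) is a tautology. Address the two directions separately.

(→) This fails. Under p = T, u = F, s = F, the left side is true but the right side is false.

(←) Assume the antecedent. If p is true, the antecedent forces (p = T, u = T, s = T), and ((p ∨ u) → s) → u holds there. If p is false, the antecedent forces (p = F, u = T, s = T), and ((p ∨ u) → s) → u holds there. Either way ((p ∨ u) → s) → u holds.

Not equivalent: only (⇐) holds.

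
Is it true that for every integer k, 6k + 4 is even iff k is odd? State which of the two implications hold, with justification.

Only the converse holds.

(→) This fails: take k = 0. Then 6k + 4 = 4, which is even, yet k = 0 is even, not odd.

(←) Suppose k is odd. Since 6 is even, 6k is even for every k, so 6k + 4 has the same parity as 4, which is even. Hence 6k + 4 is even.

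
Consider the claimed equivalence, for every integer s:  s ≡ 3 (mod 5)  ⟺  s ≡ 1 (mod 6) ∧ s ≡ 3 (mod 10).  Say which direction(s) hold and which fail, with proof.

(⟹) This fails: s = 3 gives 3 ≡ 3 (mod 5) but 3 ≡ 3 (mod 6), so the conjunction on the right does not hold.

(⟸) Conversely, if s ≡ 1 (mod 6) and s ≡ 3 (mod 10), then by the Chinese remainder theorem s ≡ 13 (mod 30). Since 13 ≡ 3 (mod 5) and 5 ∣ 30, we get s ≡ 3 (mod 5).

Not equivalent: only (⇐) holds.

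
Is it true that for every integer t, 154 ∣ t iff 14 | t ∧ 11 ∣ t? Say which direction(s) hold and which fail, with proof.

Forward direction. If 154 ∣ t, write t = 154q. Since 154 = 11·14, t = 14·(11q), so 14 ∣ t; and since 154 = 14·11, t = 11·(14q), so 11 ∣ t.

Converse. Suppose 14 ∣ t and 11 ∣ t. Any common multiple of 14 and 11 is a multiple of their lcm; here gcd(14, 11) = 1, so lcm(14, 11) = 14·11 = 154, so 154 ∣ t.

Both directions hold; the statement is true.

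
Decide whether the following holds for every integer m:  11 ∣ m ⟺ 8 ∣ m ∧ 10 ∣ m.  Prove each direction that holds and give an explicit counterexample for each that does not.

(→) This fails: take m = 11. Certainly 11 ∣ 11, but 8 ∤ 11.

(←) This fails: take m = 40. Both 8 ∣ 40 and 10 ∣ 40, yet 40 is not a multiple of 11 (since 40 = 3·11 + 7), so 11 ∤ 40.

Neither direction holds.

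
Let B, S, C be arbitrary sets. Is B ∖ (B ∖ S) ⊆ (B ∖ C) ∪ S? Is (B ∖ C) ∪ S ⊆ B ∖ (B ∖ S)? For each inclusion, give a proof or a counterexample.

Only the forward inclusion holds.

Forward inclusion. Let x ∈ B ∖ (B ∖ S). Then either x ∈ B ∩ S and x ∉ C; or x ∈ B ∩ S ∩ C. In each case x ∈ (B ∖ C) ∪ S, so B ∖ (B ∖ S) ⊆ (B ∖ C) ∪ S.

Reverse inclusion. This inclusion fails. Take B = {1}, S = ∅, C = ∅; then 1 ∈ (B ∖ C) ∪ S but 1 ∉ B ∖ (B ∖ S).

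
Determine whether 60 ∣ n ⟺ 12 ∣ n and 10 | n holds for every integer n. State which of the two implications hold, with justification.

(⟹) If 60 ∣ n, write n = 60q. Since 60 = 5·12, n = 12·(5q), so 12 ∣ n; and since 60 = 6·10, n = 10·(6q), so 10 ∣ n.

(⟸) Suppose 12 ∣ n and 10 ∣ n. Any common multiple of 12 and 10 is a multiple of their lcm; here lcm(12, 10) = 12·10/gcd(12, 10) = 120/2 = 60, so 60 ∣ n.

Both directions hold.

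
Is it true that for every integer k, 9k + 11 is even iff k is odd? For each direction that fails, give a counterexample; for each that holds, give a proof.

(⟹) Suppose 9k + 11 is even. Since 9 is odd, 9k and k have the same parity, so 9k + 11 ≡ k + 11 (mod 2). As 11 is odd, 9k + 11 is even exactly when k is odd. Thus k is odd.

(⟸) Conversely, suppose k is odd; write k = 2j + 1. Then 9k + 11 = 9·(2j + 1) + 11 = 2·9j + 20, which is even.

Both implications hold.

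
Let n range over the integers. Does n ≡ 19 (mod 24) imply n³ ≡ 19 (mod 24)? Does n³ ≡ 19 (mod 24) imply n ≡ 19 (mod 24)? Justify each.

(⇒) Suppose n ≡ 19 (mod 24). Write n = 24j + 19. Then (24j + 19)³ = 13824j³ + 32832j² + 25992j + 6859 = 24(576j³ + 1368j² + 1083j + 285) + 19, so n³ ≡ 19 (mod 24).

(⇐) Conversely, suppose n³ ≡ 19 (mod 24). The only residue r in {0, …, 23} with r³ ≡ 19 (mod 24) is r = 19, so n ≡ 19 (mod 24).

Both implications hold.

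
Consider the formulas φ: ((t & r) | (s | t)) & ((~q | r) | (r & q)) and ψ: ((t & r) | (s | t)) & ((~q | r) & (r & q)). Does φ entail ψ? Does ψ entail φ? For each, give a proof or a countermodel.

(⟹) This fails. Under r = F, q = F, s = T, t = F, the left side is true but the right side is false.

(⟸) Assume the antecedent. If s is true, the antecedent forces (r = T, q = T, s = T, t = F) or (r = T, q = T, s = T, t = T), and the consequent holds there. If s is false, the antecedent forces (r = T, q = T, s = F, t = T), and the consequent holds there. Either way the consequent holds.

(⇒) fails; (⇐) holds.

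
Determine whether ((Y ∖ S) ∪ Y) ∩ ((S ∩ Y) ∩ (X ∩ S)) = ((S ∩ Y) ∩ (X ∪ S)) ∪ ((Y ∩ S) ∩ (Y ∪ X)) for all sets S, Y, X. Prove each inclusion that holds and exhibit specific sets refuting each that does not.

(⊆) Let x ∈ ((Y ∖ S) ∪ Y) ∩ ((S ∩ Y) ∩ (X ∩ S)). Then x ∈ S ∩ Y ∩ X, from which x ∈ ((S ∩ Y) ∩ (X ∪ S)) ∪ ((Y ∩ S) ∩ (Y ∪ X)).

(⊇) This inclusion fails. Take S = {1}, Y = {1}, X = ∅; then 1 ∈ ((S ∩ Y) ∩ (X ∪ S)) ∪ ((Y ∩ S) ∩ (Y ∪ X)) but 1 ∉ ((Y ∖ S) ∪ Y) ∩ ((S ∩ Y) ∩ (X ∩ S)).

The sets are not equal: only the forward inclusion holds.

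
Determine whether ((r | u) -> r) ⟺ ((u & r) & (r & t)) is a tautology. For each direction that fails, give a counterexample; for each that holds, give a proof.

[⇒] This fails. Under u = F, t = F, r = F, the left side is true but the right side is false.

[⇐] Assume the antecedent. If u is true, the antecedent forces (u = T, t = T, r = T), and (r | u) -> r holds there. If u is false, the antecedent cannot hold. Either way (r | u) -> r holds.

Only the reverse direction holds.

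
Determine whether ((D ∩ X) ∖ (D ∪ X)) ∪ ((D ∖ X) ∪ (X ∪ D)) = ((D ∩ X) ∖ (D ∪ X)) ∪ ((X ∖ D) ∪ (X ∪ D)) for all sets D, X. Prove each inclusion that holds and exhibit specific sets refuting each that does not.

Forward inclusion. Let x ∈ ((D ∩ X) ∖ (D ∪ X)) ∪ ((D ∖ X) ∪ (X ∪ D)). Then either x ∈ D and x ∉ X; or x ∈ X and x ∉ D; or x ∈ D ∩ X. In each case x ∈ ((D ∩ X) ∖ (D ∪ X)) ∪ ((X ∖ D) ∪ (X ∪ D)), so ((D ∩ X) ∖ (D ∪ X)) ∪ ((D ∖ X) ∪ (X ∪ D)) ⊆ ((D ∩ X) ∖ (D ∪ X)) ∪ ((X ∖ D) ∪ (X ∪ D)).

Reverse inclusion. Let x ∈ ((D ∩ X) ∖ (D ∪ X)) ∪ ((X ∖ D) ∪ (X ∪ D)). Then either x ∈ D and x ∉ X; or x ∈ X and x ∉ D; or x ∈ D ∩ X. In each case x ∈ ((D ∩ X) ∖ (D ∪ X)) ∪ ((D ∖ X) ∪ (X ∪ D)), so ((D ∩ X) ∖ (D ∪ X)) ∪ ((X ∖ D) ∪ (X ∪ D)) ⊆ ((D ∩ X) ∖ (D ∪ X)) ∪ ((D ∖ X) ∪ (X ∪ D)).

The two sets are equal.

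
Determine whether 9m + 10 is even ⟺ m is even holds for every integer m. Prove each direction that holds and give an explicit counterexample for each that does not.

[⇒] Suppose 9m + 10 is even. Since 9 is odd, 9m and m have the same parity, so 9m + 10 ≡ m + 10 (mod 2). As 10 is even, 9m + 10 is even exactly when m is even. Thus m is even.

[⇐] Conversely, suppose m is even; write m = 2j. Then 9m + 10 = 9·(2j) + 10 = 2·9j + 10, which is even.

Both implications hold.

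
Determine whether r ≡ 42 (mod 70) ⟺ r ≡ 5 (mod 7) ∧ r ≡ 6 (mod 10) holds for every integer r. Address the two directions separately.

(⇒) This fails: r = 42 gives 42 ≡ 42 (mod 70) but 42 ≡ 0 (mod 7), so the conjunction on the right does not hold.

(⇐) This fails: r = 26 satisfies both congruences on the right (26 ≡ 5 mod 7 and 26 ≡ 6 mod 10) yet 26 ≡ 26 (mod 70), not 42.

(⇒) fails and (⇐) fails.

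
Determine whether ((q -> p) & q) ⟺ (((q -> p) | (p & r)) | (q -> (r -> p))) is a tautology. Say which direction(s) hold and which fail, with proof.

Only the forward implication holds.

(←) This fails. Under p = F, r = F, q = F, the left side is false but the right side is true.

(→) Assume the antecedent. If p is true, the consequent reduces to true regardless of the other variables. If p is false, the antecedent cannot hold. Either way the consequent holds.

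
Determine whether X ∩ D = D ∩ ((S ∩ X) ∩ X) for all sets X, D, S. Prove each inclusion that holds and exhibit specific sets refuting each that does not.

(⊆) fails; (⊇) holds.

(⊆) This inclusion fails. Take X = {1}, D = {1}, S = ∅; then 1 ∈ X ∩ D but 1 ∉ D ∩ ((S ∩ X) ∩ X).

(⊇) Let x ∈ D ∩ ((S ∩ X) ∩ X). Then x ∈ X ∩ D ∩ S, from which x ∈ X ∩ D.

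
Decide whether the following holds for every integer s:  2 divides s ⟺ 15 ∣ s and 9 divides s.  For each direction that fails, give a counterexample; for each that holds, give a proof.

Both directions fail.

(→) This fails: take s = 2. Certainly 2 ∣ 2, but 15 ∤ 2.

(←) This fails: take s = 45. Both 15 ∣ 45 and 9 ∣ 45, yet 45 is not a multiple of 2 (since 45 = 22·2 + 1), so 2 ∤ 45.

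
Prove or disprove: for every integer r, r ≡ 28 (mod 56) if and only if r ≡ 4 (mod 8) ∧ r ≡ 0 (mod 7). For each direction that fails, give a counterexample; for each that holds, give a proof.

Both directions hold; the statement is true.

(⇒) Suppose r ≡ 28 (mod 56); write r = 56j + 28. Since 8 ∣ 56, reducing mod 8 gives r ≡ 28 ≡ 4 (mod 8); since 7 ∣ 56, reducing mod 7 gives r ≡ 28 ≡ 0 (mod 7).

(⇐) Conversely, if r ≡ 4 (mod 8) and r ≡ 0 (mod 7), then by the Chinese remainder theorem r ≡ 28 (mod 56). This is exactly r ≡ 28 (mod 56).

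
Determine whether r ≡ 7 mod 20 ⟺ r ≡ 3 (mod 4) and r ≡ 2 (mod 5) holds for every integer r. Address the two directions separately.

Both implications hold.

Forward direction. Suppose r ≡ 7 (mod 20); write r = 20j + 7. Since 4 ∣ 20, reducing mod 4 gives r ≡ 7 ≡ 3 (mod 4); since 5 ∣ 20, reducing mod 5 gives r ≡ 7 ≡ 2 (mod 5).

Converse. If r ≡ 3 (mod 4) and r ≡ 2 (mod 5), then by the Chinese remainder theorem r ≡ 7 (mod 20). This is exactly r ≡ 7 (mod 20).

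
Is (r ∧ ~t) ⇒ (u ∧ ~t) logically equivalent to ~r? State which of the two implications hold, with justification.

[⇒] This fails. Under r = T, t = T, u = F, the left side is true but the right side is false.

[⇐] Assume the antecedent. If r is true, the antecedent cannot hold. If r is false, (r ∧ ~t) ⇒ (u ∧ ~t) reduces to true regardless of the other variables. Either way (r ∧ ~t) ⇒ (u ∧ ~t) holds.

Not equivalent: only (⇐) holds.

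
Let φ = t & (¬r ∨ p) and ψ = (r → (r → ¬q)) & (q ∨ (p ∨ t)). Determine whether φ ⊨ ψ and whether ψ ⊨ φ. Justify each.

Both directions fail.

(⟹) This fails. Under q = T, r = T, p = T, t = T, the left side is true but the right side is false.

(⟸) This fails. Under q = T, r = F, p = F, t = F, the left side is false but the right side is true.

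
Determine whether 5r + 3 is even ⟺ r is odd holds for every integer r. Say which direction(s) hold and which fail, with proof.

(⟹) Suppose 5r + 3 is even. Since 5 is odd, 5r and r have the same parity, so 5r + 3 ≡ r + 3 (mod 2). As 3 is odd, 5r + 3 is even exactly when r is odd. Thus r is odd.

(⟸) Conversely, suppose r is odd; write r = 2j + 1. Then 5r + 3 = 5·(2j + 1) + 3 = 2·5j + 8, which is even.

Both directions hold; the statement is true.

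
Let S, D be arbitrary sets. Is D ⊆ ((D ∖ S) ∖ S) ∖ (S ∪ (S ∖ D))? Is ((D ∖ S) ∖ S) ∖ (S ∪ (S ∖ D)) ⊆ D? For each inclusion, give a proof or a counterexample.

Only the reverse inclusion holds.

(⊆) This inclusion fails. Take S = {1}, D = {1}; then 1 ∈ D but 1 ∉ ((D ∖ S) ∖ S) ∖ (S ∪ (S ∖ D)).

(⊇) Let x ∈ ((D ∖ S) ∖ S) ∖ (S ∪ (S ∖ D)). Then x ∈ D and x ∉ S, from which x ∈ D.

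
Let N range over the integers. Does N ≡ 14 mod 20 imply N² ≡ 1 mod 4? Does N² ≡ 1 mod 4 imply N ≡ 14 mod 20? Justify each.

(⇒) fails and (⇐) fails.

[⇒] This fails: take N = 14. Then 14 ≡ 14 (mod 20), but 14² = 196 ≡ 0 (mod 4), not 1.

[⇐] This fails: take N = 1. Then 1² = 1 ≡ 1 (mod 4), yet 1 ≡ 1 (mod 20), not 14.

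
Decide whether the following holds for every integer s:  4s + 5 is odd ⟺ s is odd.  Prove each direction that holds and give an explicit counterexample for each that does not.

The forward direction fails; the converse holds.

Converse. Suppose s is odd. Since 4 is even, 4s is even for every s, so 4s + 5 has the same parity as 5, which is odd. Hence 4s + 5 is odd.

Forward direction. This fails: take s = 2. Then 4s + 5 = 13, which is odd, yet s = 2 is even, not odd.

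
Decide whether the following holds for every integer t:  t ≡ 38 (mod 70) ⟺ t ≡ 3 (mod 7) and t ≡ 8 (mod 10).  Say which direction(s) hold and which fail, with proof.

Both directions hold.

[⇒] Suppose t ≡ 38 (mod 70); write t = 70j + 38. Since 7 ∣ 70, reducing mod 7 gives t ≡ 38 ≡ 3 (mod 7); since 10 ∣ 70, reducing mod 10 gives t ≡ 38 ≡ 8 (mod 10).

[⇐] Conversely, if t ≡ 3 (mod 7) and t ≡ 8 (mod 10), then by the Chinese remainder theorem t ≡ 38 (mod 70). This is exactly t ≡ 38 (mod 70).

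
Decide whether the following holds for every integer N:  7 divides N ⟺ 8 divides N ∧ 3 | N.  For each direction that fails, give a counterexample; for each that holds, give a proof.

(⇒) fails and (⇐) fails.

(→) This fails: take N = 7. Certainly 7 ∣ 7, but 8 ∤ 7.

(←) This fails: take N = 24. Both 8 ∣ 24 and 3 ∣ 24, yet 24 is not a multiple of 7 (since 24 = 3·7 + 3), so 7 ∤ 24.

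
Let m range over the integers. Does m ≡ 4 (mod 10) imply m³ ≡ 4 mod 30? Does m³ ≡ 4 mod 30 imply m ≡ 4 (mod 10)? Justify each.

Not equivalent: only (⇐) holds.

[⇒] This fails: take m = 14. Then 14 ≡ 4 (mod 10), but 14³ = 2744 ≡ 14 (mod 30), not 4.

[⇐] Conversely, the residues r modulo 30 with r³ ≡ 4 (mod 30) are exactly {4}, and each is ≡ 4 (mod 10).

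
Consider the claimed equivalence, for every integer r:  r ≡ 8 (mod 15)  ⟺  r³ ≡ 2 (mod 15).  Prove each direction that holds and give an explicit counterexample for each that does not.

Both directions hold; the statement is true.

(→) Suppose r ≡ 8 (mod 15). Write r = 15j + 8. Then (15j + 8)³ = 3375j³ + 5400j² + 2880j + 512 = 15(225j³ + 360j² + 192j + 34) + 2, so r³ ≡ 2 (mod 15).

(←) Conversely, suppose r³ ≡ 2 (mod 15). The only residue r in {0, …, 14} with r³ ≡ 2 (mod 15) is r = 8, so r ≡ 8 (mod 15).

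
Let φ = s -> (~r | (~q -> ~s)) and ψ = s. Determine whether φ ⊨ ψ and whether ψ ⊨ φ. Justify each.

(⇒) fails and (⇐) fails.

(⇒) This fails. Under r = F, q = F, s = F, the left side is true but the right side is false.

(⇐) This fails. Under r = T, q = F, s = T, the left side is false but the right side is true.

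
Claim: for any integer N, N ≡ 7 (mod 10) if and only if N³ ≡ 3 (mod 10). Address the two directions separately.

Both directions hold.

Converse. For the converse, argue contrapositively. If N ≢ 7 (mod 10), then N is congruent to one of 0, 1, 2, 3, 4, 5, 6, 8, 9 modulo 10, and these give N³ ≡ 0, 1, 8, 7, 4, 5, 6, 2, 9 respectively — never 3.

Forward direction. Suppose N ≡ 7 (mod 10). Write N = 10j + 7. Then (10j + 7)³ = 1000j³ + 2100j² + 1470j + 343 = 10(100j³ + 210j² + 147j + 34) + 3, so N³ ≡ 3 (mod 10).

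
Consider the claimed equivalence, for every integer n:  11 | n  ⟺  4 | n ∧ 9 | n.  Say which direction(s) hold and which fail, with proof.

(⇒) This fails: take n = 11. Certainly 11 ∣ 11, but 4 ∤ 11.

(⇐) This fails: take n = 36. Both 4 ∣ 36 and 9 ∣ 36, yet 36 is not a multiple of 11 (since 36 = 3·11 + 3), so 11 ∤ 36.

Neither implication holds.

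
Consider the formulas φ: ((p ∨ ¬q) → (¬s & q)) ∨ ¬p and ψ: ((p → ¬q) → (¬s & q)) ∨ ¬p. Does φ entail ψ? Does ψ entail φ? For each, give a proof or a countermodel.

[⇒] Assume the antecedent. If q is true, ((p → ¬q) → (¬s & q)) ∨ ¬p reduces to true regardless of the other variables. If q is false, the antecedent forces (q = F, s = F, p = F) or (q = F, s = T, p = F), and ((p → ¬q) → (¬s & q)) ∨ ¬p holds there. Either way ((p → ¬q) → (¬s & q)) ∨ ¬p holds.

[⇐] This fails. Under q = T, s = T, p = T, the left side is false but the right side is true.

The forward direction holds; the converse fails.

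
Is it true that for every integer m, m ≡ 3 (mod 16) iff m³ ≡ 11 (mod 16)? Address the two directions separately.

[⇒] Suppose m ≡ 3 (mod 16). Write m = 16j + 3. Then (16j + 3)³ = 4096j³ + 2304j² + 432j + 27 = 16(256j³ + 144j² + 27j + 1) + 11, so m³ ≡ 11 (mod 16).

[⇐] Conversely, suppose m³ ≡ 11 (mod 16). The only residue r in {0, …, 15} with r³ ≡ 11 (mod 16) is r = 3, so m ≡ 3 (mod 16).

Equivalent; both directions hold.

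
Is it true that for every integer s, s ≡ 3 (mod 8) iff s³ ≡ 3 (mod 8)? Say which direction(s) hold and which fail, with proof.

Both implications hold.

Forward direction. Suppose s ≡ 3 (mod 8). Write s = 8j + 3. Then (8j + 3)³ = 512j³ + 576j² + 216j + 27 = 8(64j³ + 72j² + 27j + 3) + 3, so s³ ≡ 3 (mod 8).

Converse. For the converse, argue contrapositively. If s ≢ 3 (mod 8), then s is congruent to one of 0, 1, 2, 4, 5, 6, 7 modulo 8, and these give s³ ≡ 0, 1, 0, 0, 5, 0, 7 respectively — never 3.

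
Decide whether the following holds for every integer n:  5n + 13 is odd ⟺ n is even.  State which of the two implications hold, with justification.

Forward direction. Suppose 5n + 13 is odd. Since 5 is odd, 5n and n have the same parity, so 5n + 13 ≡ n + 13 (mod 2). As 13 is odd, 5n + 13 is odd exactly when n is even. Thus n is even.

Converse. Suppose n is even; write n = 2j. Then 5n + 13 = 5·(2j) + 13 = 2·5j + 13, which is odd.

Both directions hold; the statement is true.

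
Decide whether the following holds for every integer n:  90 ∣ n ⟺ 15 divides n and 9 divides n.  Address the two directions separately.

(→) If 90 ∣ n, write n = 90q. Since 90 = 6·15, n = 15·(6q), so 15 ∣ n; and since 90 = 10·9, n = 9·(10q), so 9 ∣ n.

(←) This fails: take n = 45. Both 15 ∣ 45 and 9 ∣ 45, yet 45 is not a multiple of 90 (since 45 = 0·90 + 45), so 90 ∤ 45.

Only the forward direction holds.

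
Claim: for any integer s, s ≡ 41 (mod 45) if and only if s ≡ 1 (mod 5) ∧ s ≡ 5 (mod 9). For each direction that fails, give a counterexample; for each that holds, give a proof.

Both implications hold.

[⇒] Suppose s ≡ 41 (mod 45); write s = 45j + 41. Since 5 ∣ 45, reducing mod 5 gives s ≡ 41 ≡ 1 (mod 5); since 9 ∣ 45, reducing mod 9 gives s ≡ 41 ≡ 5 (mod 9).

[⇐] Conversely, if s ≡ 1 (mod 5) and s ≡ 5 (mod 9), then by the Chinese remainder theorem s ≡ 41 (mod 45). This is exactly s ≡ 41 (mod 45).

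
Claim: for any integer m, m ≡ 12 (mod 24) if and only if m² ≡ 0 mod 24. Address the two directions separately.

Only the forward direction holds.

(⇒) Suppose m ≡ 12 (mod 24). Write m = 24j + 12. Then (24j + 12)² = 576j² + 576j + 144 = 24(24j² + 24j + 6) + 0, so m² ≡ 0 (mod 24).

(⇐) This fails: take m = 0. Then 0² = 0 ≡ 0 (mod 24), yet 0 ≡ 0 (mod 24), not 12.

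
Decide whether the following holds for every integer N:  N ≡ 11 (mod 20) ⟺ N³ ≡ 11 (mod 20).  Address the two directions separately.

(⇐) Suppose N³ ≡ 11 (mod 20). The only residue r in {0, …, 19} with r³ ≡ 11 (mod 20) is r = 11, so N ≡ 11 (mod 20).

(⇒) Suppose N ≡ 11 (mod 20). Write N = 20j + 11. Then (20j + 11)³ = 8000j³ + 13200j² + 7260j + 1331 = 20(400j³ + 660j² + 363j + 66) + 11, so N³ ≡ 11 (mod 20).

Both directions hold.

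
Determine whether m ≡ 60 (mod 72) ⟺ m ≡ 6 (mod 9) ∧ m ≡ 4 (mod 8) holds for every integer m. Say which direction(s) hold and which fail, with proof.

(→) Suppose m ≡ 60 (mod 72); write m = 72j + 60. Since 9 ∣ 72, reducing mod 9 gives m ≡ 60 ≡ 6 (mod 9); since 8 ∣ 72, reducing mod 8 gives m ≡ 60 ≡ 4 (mod 8).

(←) Conversely, if m ≡ 6 (mod 9) and m ≡ 4 (mod 8), then by the Chinese remainder theorem m ≡ 60 (mod 72). This is exactly m ≡ 60 (mod 72).

Both directions hold.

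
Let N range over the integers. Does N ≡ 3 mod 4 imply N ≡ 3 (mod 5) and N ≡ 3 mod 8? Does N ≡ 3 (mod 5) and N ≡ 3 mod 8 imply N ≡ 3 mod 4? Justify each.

Forward direction. This fails: N = 35 gives 35 ≡ 3 (mod 4) but 35 ≡ 0 (mod 5), so the conjunction on the right does not hold.

Converse. If N ≡ 3 (mod 5) and N ≡ 3 (mod 8), then by the Chinese remainder theorem N ≡ 3 (mod 40). Since 3 ≡ 3 (mod 4) and 4 ∣ 40, we get N ≡ 3 (mod 4).

Only the reverse direction holds.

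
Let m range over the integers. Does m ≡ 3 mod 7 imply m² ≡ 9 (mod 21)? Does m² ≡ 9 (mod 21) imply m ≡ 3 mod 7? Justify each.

Both directions fail.

Forward direction. This fails: take m = 10. Then 10 ≡ 3 (mod 7), but 10² = 100 ≡ 16 (mod 21), not 9.

Converse. This fails: take m = 18. Then 18² = 324 ≡ 9 (mod 21), yet 18 ≡ 4 (mod 7), not 3.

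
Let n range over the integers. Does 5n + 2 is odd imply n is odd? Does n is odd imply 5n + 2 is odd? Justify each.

(←) Suppose n is odd; write n = 2j + 1. Then 5n + 2 = 5·(2j + 1) + 2 = 2·5j + 7, which is odd.

(→) Suppose 5n + 2 is odd. Since 5 is odd, 5n and n have the same parity, so 5n + 2 ≡ n + 2 (mod 2). As 2 is even, 5n + 2 is odd exactly when n is odd. Thus n is odd.

Both implications hold.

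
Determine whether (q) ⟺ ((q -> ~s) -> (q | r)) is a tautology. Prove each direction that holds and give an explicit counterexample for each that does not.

[⇐] This fails. Under r = T, s = F, q = F, the left side is false but the right side is true.

[⇒] Assume the antecedent. If r is true, (q -> ~s) -> (q | r) reduces to true regardless of the other variables. If r is false, the antecedent forces (r = F, s = F, q = T) or (r = F, s = T, q = T), and (q -> ~s) -> (q | r) holds there. Either way (q -> ~s) -> (q | r) holds.

Only the forward implication holds.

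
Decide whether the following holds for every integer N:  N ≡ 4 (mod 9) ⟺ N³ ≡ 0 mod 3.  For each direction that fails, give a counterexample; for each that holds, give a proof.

[⇒] This fails: take N = 4. Then 4 ≡ 4 (mod 9), but 4³ = 64 ≡ 1 (mod 3), not 0.

[⇐] This fails: take N = 0. Then 0³ = 0 ≡ 0 (mod 3), yet 0 ≡ 0 (mod 9), not 4.

(⇒) fails and (⇐) fails.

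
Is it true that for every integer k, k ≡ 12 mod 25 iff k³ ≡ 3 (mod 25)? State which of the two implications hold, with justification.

Both directions hold; the statement is true.

(→) Suppose k ≡ 12 mod 25. Write k = 25j + 12. Then (25j + 12)³ = 15625j³ + 22500j² + 10800j + 1728 = 25(625j³ + 900j² + 432j + 69) + 3, so k³ ≡ 3 (mod 25).

(←) Conversely, suppose k³ ≡ 3 (mod 25). The only residue r in {0, …, 24} with r³ ≡ 3 (mod 25) is r = 12, so k ≡ 12 (mod 25).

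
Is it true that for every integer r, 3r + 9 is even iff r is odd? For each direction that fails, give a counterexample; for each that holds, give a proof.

Both directions hold; the statement is true.

[⇐] Suppose r is odd; write r = 2j + 1. Then 3r + 9 = 3·(2j + 1) + 9 = 2·3j + 12, which is even.

[⇒] Suppose 3r + 9 is even. Since 3 is odd, 3r and r have the same parity, so 3r + 9 ≡ r + 9 (mod 2). As 9 is odd, 3r + 9 is even exactly when r is odd. Thus r is odd.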